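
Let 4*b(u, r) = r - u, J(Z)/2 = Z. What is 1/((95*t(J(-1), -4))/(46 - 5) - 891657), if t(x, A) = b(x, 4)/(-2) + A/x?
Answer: -164/146231273 ≈ -1.1215e-6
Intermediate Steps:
J(Z) = 2*Z
b(u, r) = -u/4 + r/4 (b(u, r) = (r - u)/4 = -u/4 + r/4)
t(x, A) = -½ + x/8 + A/x (t(x, A) = (-x/4 + (¼)*4)/(-2) + A/x = (-x/4 + 1)*(-½) + A/x = (1 - x/4)*(-½) + A/x = (-½ + x/8) + A/x = -½ + x/8 + A/x)
1/((95*t(J(-1), -4))/(46 - 5) - 891657) = 1/((95*((-4 + (2*(-1))*(-4 + 2*(-1))/8)/((2*(-1)))))/(46 - 5) - 891657) = 1/((95*((-4 + (⅛)*(-2)*(-4 - 2))/(-2)))/41 - 891657) = 1/((95*(-(-4 + (⅛)*(-2)*(-6))/2))*(1/41) - 891657) = 1/((95*(-(-4 + 3/2)/2))*(1/41) - 891657) = 1/((95*(-½*(-5/2)))*(1/41) - 891657) = 1/((95*(5/4))*(1/41) - 891657) = 1/((475/4)*(1/41) - 891657) = 1/(475/164 - 891657) = 1/(-146231273/164) = -164/146231273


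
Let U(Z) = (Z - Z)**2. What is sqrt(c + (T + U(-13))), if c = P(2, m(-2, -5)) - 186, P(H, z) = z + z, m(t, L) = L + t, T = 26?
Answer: I*sqrt(174) ≈ 13.191*I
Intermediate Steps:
P(H, z) = 2*z
U(Z) = 0 (U(Z) = 0**2 = 0)
c = -200 (c = 2*(-5 - 2) - 186 = 2*(-7) - 186 = -14 - 186 = -200)
sqrt(c + (T + U(-13))) = sqrt(-200 + (26 + 0)) = sqrt(-200 + 26) = sqrt(-174) = I*sqrt(174)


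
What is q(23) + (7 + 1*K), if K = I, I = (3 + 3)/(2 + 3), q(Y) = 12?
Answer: 101/5 ≈ 20.200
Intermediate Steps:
I = 6/5 ≈ 1.2000
K = 6/5 ≈ 1.2000
q(23) + (7 + 1*K) = 12 + (7 + 1*(6/5)) = 12 + (7 + 6/5) = 12 + 41/5 = 101/5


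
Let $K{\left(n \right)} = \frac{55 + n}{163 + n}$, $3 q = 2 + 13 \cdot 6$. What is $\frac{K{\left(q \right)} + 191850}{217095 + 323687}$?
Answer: $\frac{109162895}{307704958} \approx 0.35476$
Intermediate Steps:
$q = \frac{80}{3}$ ($q = \frac{2 + 13 \cdot 6}{3} = \frac{2 + 78}{3} = \frac{1}{3} \cdot 80 = \frac{80}{3} \approx 26.667$)
$K{\left(n \right)} = \frac{55 + n}{163 + n}$
$\frac{K{\left(q \right)} + 191850}{217095 + 323687} = \frac{\frac{55 + \frac{80}{3}}{163 + \frac{80}{3}} + 191850}{217095 + 323687} = \frac{\frac{1}{\frac{569}{3}} \cdot \frac{245}{3} + 191850}{540782} = \left(\frac{3}{569} \cdot \frac{245}{3} + 191850\right) \frac{1}{540782} = \left(\frac{245}{569} + 191850\right) \frac{1}{540782} = \frac{109162895}{569} \cdot \frac{1}{540782} = \frac{109162895}{307704958}$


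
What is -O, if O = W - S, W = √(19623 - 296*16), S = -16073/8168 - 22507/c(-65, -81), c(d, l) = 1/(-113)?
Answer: 20773584815/8168 - √14887 ≈ 2.5432e+6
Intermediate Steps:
c(d, l) = -1/113
S = 20773584815/8168 (S = -16073/8168 - 22507/(-1/113) = -16073*1/8168 - 22507*(-113) = -16073/8168 + 2543291 = 20773584815/8168 ≈ 2.5433e+6)
W = √14887 (W = √(19623 - 4736) = √14887 ≈ 122.01)
O = -20773584815/8168 + √14887 (O = √14887 - 1*20773584815/8168 = √14887 - 20773584815/8168 = -20773584815/8168 + √14887 ≈ -2.5432e+6)
-O = -(-20773584815/8168 + √14887) = 20773584815/8168 - √14887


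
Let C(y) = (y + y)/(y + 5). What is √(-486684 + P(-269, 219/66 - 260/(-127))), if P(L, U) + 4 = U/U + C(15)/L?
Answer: I*√140868633642/538 ≈ 697.63*I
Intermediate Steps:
C(y) = 2*y/(5 + y) (C(y) = (2*y)/(5 + y) = 2*y/(5 + y))
P(L, U) = -3 + 3/(2*L) (P(L, U) = -4 + (U/U + (2*15/(5 + 15))/L) = -4 + (1 + (2*15/20)/L) = -4 + (1 + (2*15*(1/20))/L) = -4 + (1 + 3/(2*L)) = -3 + 3/(2*L))
√(-486684 + P(-269, 219/66 - 260/(-127))) = √(-486684 + (-3 + (3/2)/(-269))) = √(-486684 + (-3 + (3/2)*(-1/269))) = √(-486684 + (-3 - 3/538)) = √(-486684 - 1617/538) = √(-261837609/538) = I*√140868633642/538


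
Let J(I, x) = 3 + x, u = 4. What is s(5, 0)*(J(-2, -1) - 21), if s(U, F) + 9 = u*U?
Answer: -209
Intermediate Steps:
s(U, F) = -9 + 4*U
s(5, 0)*(J(-2, -1) - 21) = (-9 + 4*5)*((3 - 1) - 21) = (-9 + 20)*(2 - 21) = 11*(-19) = -209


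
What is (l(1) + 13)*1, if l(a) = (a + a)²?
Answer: 17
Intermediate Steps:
l(a) = 4*a² (l(a) = (2*a)² = 4*a²)
(l(1) + 13)*1 = (4*1² + 13)*1 = (4*1 + 13)*1 = (4 + 13)*1 = 17*1 = 17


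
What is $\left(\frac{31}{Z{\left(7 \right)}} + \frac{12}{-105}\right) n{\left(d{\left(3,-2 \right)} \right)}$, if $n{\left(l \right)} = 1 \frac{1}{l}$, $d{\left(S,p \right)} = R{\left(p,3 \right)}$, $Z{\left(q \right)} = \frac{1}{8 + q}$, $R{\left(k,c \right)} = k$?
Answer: $- \frac{16271}{70} \approx -232.44$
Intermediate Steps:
$d{\left(S,p \right)} = p$
$n{\left(l \right)} = \frac{1}{l}$
$\left(\frac{31}{Z{\left(7 \right)}} + \frac{12}{-105}\right) n{\left(d{\left(3,-2 \right)} \right)} = \frac{\frac{31}{\frac{1}{8 + 7}} + \frac{12}{-105}}{-2} = \left(\frac{31}{\frac{1}{15}} + 12 \left(- \frac{1}{105}\right)\right) \left(- \frac{1}{2}\right) = \left(31 \frac{1}{\frac{1}{15}} - \frac{4}{35}\right) \left(- \frac{1}{2}\right) = \left(31 \cdot 15 - \frac{4}{35}\right) \left(- \frac{1}{2}\right) = \left(465 - \frac{4}{35}\right) \left(- \frac{1}{2}\right) = \frac{16271}{35} \left(- \frac{1}{2}\right) = - \frac{16271}{70}$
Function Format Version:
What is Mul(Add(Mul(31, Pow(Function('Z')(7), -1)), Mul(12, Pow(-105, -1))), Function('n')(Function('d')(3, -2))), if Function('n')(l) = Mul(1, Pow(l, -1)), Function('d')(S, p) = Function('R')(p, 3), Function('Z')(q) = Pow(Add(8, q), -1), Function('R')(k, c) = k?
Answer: Rational(-16271, 70) ≈ -232.44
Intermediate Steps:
Function('d')(S, p) = p
Function('n')(l) = Pow(l, -1)
Mul(Add(Mul(31, Pow(Function('Z')(7), -1)), Mul(12, Pow(-105, -1))), Function('n')(Function('d')(3, -2))) = Mul(Add(Mul(31, Pow(Pow(Add(8, 7), -1), -1)), Mul(12, Pow(-105, -1))), Pow(-2, -1)) = Mul(Add(Mul(31, Pow(Pow(15, -1), -1)), Mul(12, Rational(-1, 105))), Rational(-1, 2)) = Mul(Add(Mul(31, Pow(Rational(1, 15), -1)), Rational(-4, 35)), Rational(-1, 2)) = Mul(Add(Mul(31, 15), Rational(-4, 35)), Rational(-1, 2)) = Mul(Add(465, Rational(-4, 35)), Rational(-1, 2)) = Mul(Rational(16271, 35), Rational(-1, 2)) = Rational(-16271, 70)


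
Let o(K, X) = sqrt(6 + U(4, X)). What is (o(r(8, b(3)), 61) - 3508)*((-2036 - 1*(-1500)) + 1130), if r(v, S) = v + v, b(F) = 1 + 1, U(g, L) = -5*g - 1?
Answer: -2083752 + 594*I*sqrt(15) ≈ -2.0838e+6 + 2300.6*I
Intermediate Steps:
U(g, L) = -1 - 5*g
b(F) = 2
r(v, S) = 2*v
o(K, X) = I*sqrt(15) (o(K, X) = sqrt(6 + (-1 - 5*4)) = sqrt(6 + (-1 - 20)) = sqrt(6 - 21) = sqrt(-15) = I*sqrt(15))
(o(r(8, b(3)), 61) - 3508)*((-2036 - 1*(-1500)) + 1130) = (I*sqrt(15) - 3508)*((-2036 - 1*(-1500)) + 1130) = (-3508 + I*sqrt(15))*((-2036 + 1500) + 1130) = (-3508 + I*sqrt(15))*(-536 + 1130) = (-3508 + I*sqrt(15))*594 = -2083752 + 594*I*sqrt(15)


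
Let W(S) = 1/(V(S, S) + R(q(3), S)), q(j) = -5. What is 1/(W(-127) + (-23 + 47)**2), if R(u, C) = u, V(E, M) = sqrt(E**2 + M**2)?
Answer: 18566213/10694141567 - 127*sqrt(2)/10694141567 ≈ 0.0017361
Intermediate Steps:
W(S) = 1/(-5 + sqrt(2)*sqrt(S**2)) (W(S) = 1/(sqrt(S**2 + S**2) - 5) = 1/(sqrt(2*S**2) - 5) = 1/(sqrt(2)*sqrt(S**2) - 5) = 1/(-5 + sqrt(2)*sqrt(S**2)))
1/(W(-127) + (-23 + 47)**2) = 1/(1/(-5 + sqrt(2)*sqrt((-127)**2)) + (-23 + 47)**2) = 1/(1/(-5 + sqrt(2)*sqrt(16129)) + 24**2) = 1/(1/(-5 + sqrt(2)*127) + 576) = 1/(1/(-5 + 127*sqrt(2)) + 576) = 1/(576 + 1/(-5 + 127*sqrt(2)))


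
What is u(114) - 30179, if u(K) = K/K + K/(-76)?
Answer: -60359/2 ≈ -30180.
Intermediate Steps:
u(K) = 1 - K/76 (u(K) = 1 + K*(-1/76) = 1 - K/76)
u(114) - 30179 = (1 - 1/76*114) - 30179 = (1 - 3/2) - 30179 = -½ - 30179 = -60359/2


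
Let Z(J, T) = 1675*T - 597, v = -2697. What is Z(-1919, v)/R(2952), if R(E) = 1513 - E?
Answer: 4518072/1439 ≈ 3139.7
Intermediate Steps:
Z(J, T) = -597 + 1675*T
Z(-1919, v)/R(2952) = (-597 + 1675*(-2697))/(1513 - 1*2952) = (-597 - 4517475)/(1513 - 2952) = -4518072/(-1439) = -4518072*(-1/1439) = 4518072/1439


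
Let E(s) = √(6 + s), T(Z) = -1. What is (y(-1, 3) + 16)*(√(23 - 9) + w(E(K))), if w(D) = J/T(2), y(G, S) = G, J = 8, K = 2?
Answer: -120 + 15*√14 ≈ -63.875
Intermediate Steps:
w(D) = -8 (w(D) = 8/(-1) = 8*(-1) = -8)
(y(-1, 3) + 16)*(√(23 - 9) + w(E(K))) = (-1 + 16)*(√(23 - 9) - 8) = 15*(√14 - 8) = 15*(-8 + √14) = -120 + 15*√14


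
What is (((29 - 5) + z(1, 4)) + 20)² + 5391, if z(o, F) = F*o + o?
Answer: 7792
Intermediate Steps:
z(o, F) = o + F*o
(((29 - 5) + z(1, 4)) + 20)² + 5391 = (((29 - 5) + 1*(1 + 4)) + 20)² + 5391 = ((24 + 1*5) + 20)² + 5391 = ((24 + 5) + 20)² + 5391 = (29 + 20)² + 5391 = 49² + 5391 = 2401 + 5391 = 7792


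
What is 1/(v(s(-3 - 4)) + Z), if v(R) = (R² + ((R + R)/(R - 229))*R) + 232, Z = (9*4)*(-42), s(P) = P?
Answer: -118/145307 ≈ -0.00081207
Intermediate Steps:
Z = -1512 (Z = 36*(-42) = -1512)
v(R) = 232 + R² + 2*R²/(-229 + R) (v(R) = (R² + ((2*R)/(-229 + R))*R) + 232 = (R² + (2*R/(-229 + R))*R) + 232 = (R² + 2*R²/(-229 + R)) + 232 = 232 + R² + 2*R²/(-229 + R))
1/(v(s(-3 - 4)) + Z) = 1/((-53128 + (-3 - 4)³ - 227*(-3 - 4)² + 232*(-3 - 4))/(-229 + (-3 - 4)) - 1512) = 1/((-53128 + (-7)³ - 227*(-7)² + 232*(-7))/(-229 - 7) - 1512) = 1/((-53128 - 343 - 227*49 - 1624)/(-236) - 1512) = 1/(-(-53128 - 343 - 11123 - 1624)/236 - 1512) = 1/(-1/236*(-66218) - 1512) = 1/(33109/118 - 1512) = 1/(-145307/118) = -118/145307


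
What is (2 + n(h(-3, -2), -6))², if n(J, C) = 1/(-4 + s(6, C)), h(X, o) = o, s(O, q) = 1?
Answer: 25/9 ≈ 2.7778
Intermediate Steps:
n(J, C) = -⅓ (n(J, C) = 1/(-4 + 1) = 1/(-3) = -⅓)
(2 + n(h(-3, -2), -6))² = (2 - ⅓)² = (5/3)² = 25/9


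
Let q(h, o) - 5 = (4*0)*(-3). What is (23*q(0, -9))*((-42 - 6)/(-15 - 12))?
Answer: 1840/9 ≈ 204.44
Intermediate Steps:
q(h, o) = 5 (q(h, o) = 5 + (4*0)*(-3) = 5 + 0*(-3) = 5 + 0 = 5)
(23*q(0, -9))*((-42 - 6)/(-15 - 12)) = (23*5)*((-42 - 6)/(-15 - 12)) = 115*(-48/(-27)) = 115*(-48*(-1/27)) = 115*(16/9) = 1840/9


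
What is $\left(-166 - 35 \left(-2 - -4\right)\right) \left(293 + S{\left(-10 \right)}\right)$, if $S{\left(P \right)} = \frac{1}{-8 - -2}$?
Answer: $- \frac{207326}{3} \approx -69109.0$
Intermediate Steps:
$S{\left(P \right)} = - \frac{1}{6}$ ($S{\left(P \right)} = \frac{1}{-8 + 2} = \frac{1}{-6} = - \frac{1}{6}$)
$\left(-166 - 35 \left(-2 - -4\right)\right) \left(293 + S{\left(-10 \right)}\right) = \left(-166 - 35 \left(-2 - -4\right)\right) \left(293 - \frac{1}{6}\right) = \left(-166 - 35 \left(-2 + 4\right)\right) \frac{1757}{6} = \left(-166 - 70\right) \frac{1757}{6} = \left(-236\right) \frac{1757}{6} = - \frac{207326}{3}$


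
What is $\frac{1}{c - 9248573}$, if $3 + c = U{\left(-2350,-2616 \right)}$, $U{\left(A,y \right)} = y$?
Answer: $- \frac{1}{9251192} \approx -1.0809 \cdot 10^{-7}$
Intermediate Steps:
$c = -2619$ ($c = -3 - 2616 = -2619$)
$\frac{1}{c - 9248573} = \frac{1}{-2619 - 9248573} = \frac{1}{-9251192} = - \frac{1}{9251192}$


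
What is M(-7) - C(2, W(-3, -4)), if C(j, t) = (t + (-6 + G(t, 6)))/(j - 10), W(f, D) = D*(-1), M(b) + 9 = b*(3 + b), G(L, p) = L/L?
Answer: 151/8 ≈ 18.875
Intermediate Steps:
G(L, p) = 1
M(b) = -9 + b*(3 + b)
W(f, D) = -D
C(j, t) = (-5 + t)/(-10 + j) (C(j, t) = (t + (-6 + 1))/(j - 10) = (t - 5)/(-10 + j) = (-5 + t)/(-10 + j))
M(-7) - C(2, W(-3, -4)) = (-9 + (-7)**2 + 3*(-7)) - (-5 - 1*(-4))/(-10 + 2) = (-9 + 49 - 21) - (-5 + 4)/(-8) = 19 - (-1)*(-1)/8 = 19 - 1*1/8 = 19 - 1/8 = 151/8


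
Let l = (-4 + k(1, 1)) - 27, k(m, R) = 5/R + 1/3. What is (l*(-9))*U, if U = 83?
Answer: 19173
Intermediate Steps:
k(m, R) = 1/3 + 5/R (k(m, R) = 5/R + 1*(1/3) = 5/R + 1/3 = 1/3 + 5/R)
l = -77/3 (l = (-4 + (1/3)*(15 + 1)/1) - 27 = (-4 + (1/3)*1*16) - 27 = (-4 + 16/3) - 27 = 4/3 - 27 = -77/3 ≈ -25.667)
(l*(-9))*U = -77/3*(-9)*83 = 231*83 = 19173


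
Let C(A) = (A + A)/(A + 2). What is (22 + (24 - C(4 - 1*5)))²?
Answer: 2304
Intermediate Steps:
C(A) = 2*A/(2 + A) (C(A) = (2*A)/(2 + A) = 2*A/(2 + A))
(22 + (24 - C(4 - 1*5)))² = (22 + (24 - 2*(4 - 1*5)/(2 + (4 - 1*5))))² = (22 + (24 - 2*(4 - 5)/(2 + (4 - 5))))² = (22 + (24 - 2*(-1)/(2 - 1)))² = (22 + (24 - 2*(-1)/1))² = (22 + (24 - 2*(-1)))² = (22 + (24 - 1*(-2)))² = (22 + (24 + 2))² = (22 + 26)² = 48² = 2304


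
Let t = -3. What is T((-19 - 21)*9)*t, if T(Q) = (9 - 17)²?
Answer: -192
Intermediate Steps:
T(Q) = 64 (T(Q) = (-8)² = 64)
T((-19 - 21)*9)*t = 64*(-3) = -192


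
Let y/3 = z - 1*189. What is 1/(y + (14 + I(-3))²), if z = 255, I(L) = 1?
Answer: 1/423 ≈ 0.0023641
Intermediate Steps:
y = 198 (y = 3*(255 - 1*189) = 3*(255 - 189) = 3*66 = 198)
1/(y + (14 + I(-3))²) = 1/(198 + (14 + 1)²) = 1/(198 + 15²) = 1/(198 + 225) = 1/423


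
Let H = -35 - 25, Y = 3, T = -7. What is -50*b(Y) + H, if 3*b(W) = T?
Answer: 170/3 ≈ 56.667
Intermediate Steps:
b(W) = -7/3 (b(W) = (⅓)*(-7) = -7/3)
H = -60
-50*b(Y) + H = -50*(-7/3) - 60 = 350/3 - 60 = 170/3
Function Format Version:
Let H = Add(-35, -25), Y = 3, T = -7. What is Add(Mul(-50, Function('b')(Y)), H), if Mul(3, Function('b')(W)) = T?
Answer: Rational(170, 3) ≈ 56.667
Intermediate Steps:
Function('b')(W) = Rational(-7, 3) (Function('b')(W) = Mul(Rational(1, 3), -7) = Rational(-7, 3))
H = -60
Add(Mul(-50, Function('b')(Y)), H) = Add(Mul(-50, Rational(-7, 3)), -60) = Add(Rational(350, 3), -60) = Rational(170, 3)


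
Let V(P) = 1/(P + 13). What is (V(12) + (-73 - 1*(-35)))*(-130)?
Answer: 24674/5 ≈ 4934.8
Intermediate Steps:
V(P) = 1/(13 + P)
(V(12) + (-73 - 1*(-35)))*(-130) = (1/(13 + 12) + (-73 - 1*(-35)))*(-130) = (1/25 + (-73 + 35))*(-130) = (1/25 - 38)*(-130) = -949/25*(-130) = 24674/5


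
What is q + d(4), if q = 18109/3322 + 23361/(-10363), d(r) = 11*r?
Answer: 1624797309/34425886 ≈ 47.197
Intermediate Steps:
q = 110058325/34425886 (q = 18109*(1/3322) + 23361*(-1/10363) = 18109/3322 - 23361/10363 = 110058325/34425886 ≈ 3.1970)
q + d(4) = 110058325/34425886 + 11*4 = 110058325/34425886 + 44 = 1624797309/34425886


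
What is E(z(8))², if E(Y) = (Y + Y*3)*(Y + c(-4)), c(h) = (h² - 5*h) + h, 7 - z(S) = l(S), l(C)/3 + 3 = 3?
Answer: 1192464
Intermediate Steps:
l(C) = 0 (l(C) = -9 + 3*3 = -9 + 9 = 0)
z(S) = 7 (z(S) = 7 - 1*0 = 7 + 0 = 7)
c(h) = h² - 4*h
E(Y) = 4*Y*(32 + Y) (E(Y) = (Y + Y*3)*(Y - 4*(-4 - 4)) = (Y + 3*Y)*(Y - 4*(-8)) = (4*Y)*(Y + 32) = (4*Y)*(32 + Y) = 4*Y*(32 + Y))
E(z(8))² = (4*7*(32 + 7))² = (4*7*39)² = 1092² = 1192464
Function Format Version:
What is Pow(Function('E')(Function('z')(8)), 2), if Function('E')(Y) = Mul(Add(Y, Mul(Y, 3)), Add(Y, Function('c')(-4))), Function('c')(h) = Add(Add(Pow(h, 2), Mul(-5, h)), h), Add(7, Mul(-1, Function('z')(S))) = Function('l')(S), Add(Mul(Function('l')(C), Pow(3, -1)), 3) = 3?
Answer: 1192464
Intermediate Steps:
Function('l')(C) = 0 (Function('l')(C) = Add(-9, Mul(3, 3)) = Add(-9, 9) = 0)
Function('z')(S) = 7 (Function('z')(S) = Add(7, Mul(-1, 0)) = Add(7, 0) = 7)
Function('c')(h) = Add(Pow(h, 2), Mul(-4, h))
Function('E')(Y) = Mul(4, Y, Add(32, Y)) (Function('E')(Y) = Mul(Add(Y, Mul(Y, 3)), Add(Y, Mul(-4, Add(-4, -4)))) = Mul(Add(Y, Mul(3, Y)), Add(Y, Mul(-4, -8))) = Mul(Mul(4, Y), Add(Y, 32)) = Mul(Mul(4, Y), Add(32, Y)) = Mul(4, Y, Add(32, Y)))
Pow(Function('E')(Function('z')(8)), 2) = Pow(Mul(4, 7, Add(32, 7)), 2) = Pow(Mul(4, 7, 39), 2) = Pow(1092, 2) = 1192464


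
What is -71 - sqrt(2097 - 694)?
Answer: -71 - sqrt(1403) ≈ -108.46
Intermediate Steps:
-71 - sqrt(2097 - 694) = -71 - sqrt(1403)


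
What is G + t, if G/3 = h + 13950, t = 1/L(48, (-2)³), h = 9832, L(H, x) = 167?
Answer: 11914783/167 ≈ 71346.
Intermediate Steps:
t = 1/167 ≈ 0.0059880
G = 71346 (G = 3*(9832 + 13950) = 3*23782 = 71346)
G + t = 71346 + 1/167 = 11914783/167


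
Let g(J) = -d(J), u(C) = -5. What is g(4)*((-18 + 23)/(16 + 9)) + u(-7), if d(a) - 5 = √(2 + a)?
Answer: -6 - √6/5 ≈ -6.4899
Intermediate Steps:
d(a) = 5 + √(2 + a)
g(J) = -5 - √(2 + J) (g(J) = -(5 + √(2 + J)) = -5 - √(2 + J))
g(4)*((-18 + 23)/(16 + 9)) + u(-7) = (-5 - √(2 + 4))*((-18 + 23)/(16 + 9)) - 5 = (-5 - √6)*(5/25) - 5 = (-5 - √6)*(5*(1/25)) - 5 = (-5 - √6)*(⅕) - 5 = (-1 - √6/5) - 5 = -6 - √6/5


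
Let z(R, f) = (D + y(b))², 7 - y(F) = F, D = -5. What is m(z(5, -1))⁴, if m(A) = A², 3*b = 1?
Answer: 152587890625/43046721 ≈ 3544.7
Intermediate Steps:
b = ⅓ (b = (⅓)*1 = ⅓ ≈ 0.33333)
y(F) = 7 - F
z(R, f) = 25/9 (z(R, f) = (-5 + (7 - 1*⅓))² = (-5 + (7 - ⅓))² = (-5 + 20/3)² = (5/3)² = 25/9)
m(z(5, -1))⁴ = ((25/9)²)⁴ = (625/81)⁴ = 152587890625/43046721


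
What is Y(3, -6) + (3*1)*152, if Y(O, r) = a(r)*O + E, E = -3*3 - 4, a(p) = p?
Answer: 425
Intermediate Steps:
E = -13 (E = -9 - 4 = -13)
Y(O, r) = -13 + O*r (Y(O, r) = r*O - 13 = O*r - 13 = -13 + O*r)
Y(3, -6) + (3*1)*152 = (-13 + 3*(-6)) + (3*1)*152 = (-13 - 18) + 3*152 = -31 + 456 = 425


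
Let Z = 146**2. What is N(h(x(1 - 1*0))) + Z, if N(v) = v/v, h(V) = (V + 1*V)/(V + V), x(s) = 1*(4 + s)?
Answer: 21317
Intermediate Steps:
x(s) = 4 + s
h(V) = 1 (h(V) = (V + V)/((2*V)) = (2*V)*(1/(2*V)) = 1)
N(v) = 1
Z = 21316
N(h(x(1 - 1*0))) + Z = 1 + 21316 = 21317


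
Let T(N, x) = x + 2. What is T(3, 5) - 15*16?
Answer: -233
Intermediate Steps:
T(N, x) = 2 + x
T(3, 5) - 15*16 = (2 + 5) - 15*16 = 7 - 240 = -233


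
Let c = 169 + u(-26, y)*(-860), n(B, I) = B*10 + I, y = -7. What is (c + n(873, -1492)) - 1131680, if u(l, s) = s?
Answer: -1118253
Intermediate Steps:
n(B, I) = I + 10*B (n(B, I) = 10*B + I = I + 10*B)
c = 6189 (c = 169 - 7*(-860) = 169 + 6020 = 6189)
(c + n(873, -1492)) - 1131680 = (6189 + (-1492 + 10*873)) - 1131680 = (6189 + (-1492 + 8730)) - 1131680 = (6189 + 7238) - 1131680 = 13427 - 1131680 = -1118253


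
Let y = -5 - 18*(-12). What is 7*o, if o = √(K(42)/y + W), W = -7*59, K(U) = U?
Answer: 7*I*√18378311/211 ≈ 142.22*I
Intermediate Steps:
y = 211 (y = -5 + 216 = 211)
W = -413
o = I*√18378311/211 (o = √(42/211 - 413) = √(-87101/211) = I*√18378311/211 ≈ 20.318*I)
7*o = 7*(I*√18378311/211) = 7*I*√18378311/211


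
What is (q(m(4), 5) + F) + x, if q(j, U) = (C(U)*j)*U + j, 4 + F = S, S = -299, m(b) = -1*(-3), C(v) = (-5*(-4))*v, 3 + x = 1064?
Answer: 2261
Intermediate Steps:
x = 1061 (x = -3 + 1064 = 1061)
C(v) = 20*v
m(b) = 3
F = -303 (F = -4 - 299 = -303)
q(j, U) = j + 20*j*U**2 (q(j, U) = ((20*U)*j)*U + j = (20*U*j)*U + j = 20*j*U**2 + j = j + 20*j*U**2)
(q(m(4), 5) + F) + x = (3*(1 + 20*5**2) - 303) + 1061 = (3*(1 + 20*25) - 303) + 1061 = (3*(1 + 500) - 303) + 1061 = (3*501 - 303) + 1061 = (1503 - 303) + 1061 = 1200 + 1061 = 2261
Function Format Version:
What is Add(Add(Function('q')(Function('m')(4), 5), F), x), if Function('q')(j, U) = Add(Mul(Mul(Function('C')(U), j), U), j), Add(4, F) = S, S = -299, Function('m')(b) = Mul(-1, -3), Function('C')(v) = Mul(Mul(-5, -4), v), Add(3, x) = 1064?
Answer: 2261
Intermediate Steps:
x = 1061 (x = Add(-3, 1064) = 1061)
Function('C')(v) = Mul(20, v)
Function('m')(b) = 3
F = -303 (F = Add(-4, -299) = -303)
Function('q')(j, U) = Add(j, Mul(20, j, Pow(U, 2))) (Function('q')(j, U) = Add(Mul(Mul(Mul(20, U), j), U), j) = Add(Mul(Mul(20, U, j), U), j) = Add(Mul(20, j, Pow(U, 2)), j) = Add(j, Mul(20, j, Pow(U, 2))))
Add(Add(Function('q')(Function('m')(4), 5), F), x) = Add(Add(Mul(3, Add(1, Mul(20, Pow(5, 2)))), -303), 1061) = Add(Add(Mul(3, Add(1, Mul(20, 25))), -303), 1061) = Add(Add(Mul(3, Add(1, 500)), -303), 1061) = Add(Add(Mul(3, 501), -303), 1061) = Add(Add(1503, -303), 1061) = Add(1200, 1061) = 2261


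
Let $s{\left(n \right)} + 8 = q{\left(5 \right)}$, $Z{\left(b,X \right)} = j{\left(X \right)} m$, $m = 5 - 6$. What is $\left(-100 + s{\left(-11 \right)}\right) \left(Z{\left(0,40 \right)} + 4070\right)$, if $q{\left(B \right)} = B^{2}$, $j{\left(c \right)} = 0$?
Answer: $-337810$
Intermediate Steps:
$m = -1$ ($m = 5 - 6 = -1$)
$Z{\left(b,X \right)} = 0$ ($Z{\left(b,X \right)} = 0 \left(-1\right) = 0$)
$s{\left(n \right)} = 17$ ($s{\left(n \right)} = -8 + 5^{2} = -8 + 25 = 17$)
$\left(-100 + s{\left(-11 \right)}\right) \left(Z{\left(0,40 \right)} + 4070\right) = \left(-100 + 17\right) \left(0 + 4070\right) = \left(-83\right) 4070 = -337810$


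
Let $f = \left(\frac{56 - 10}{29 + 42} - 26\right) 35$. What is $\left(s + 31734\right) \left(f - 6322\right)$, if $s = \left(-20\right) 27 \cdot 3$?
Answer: $- \frac{15414212268}{71} \approx -2.171 \cdot 10^{8}$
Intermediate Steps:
$f = - \frac{63000}{71}$ ($f = \left(\frac{46}{71} - 26\right) 35 = \left(- \frac{1800}{71}\right) 35 = - \frac{63000}{71} \approx -887.32$)
$s = -1620$ ($s = \left(-540\right) 3 = -1620$)
$\left(s + 31734\right) \left(f - 6322\right) = \left(-1620 + 31734\right) \left(- \frac{63000}{71} - 6322\right) = 30114 \left(- \frac{63000}{71} + \left(-14108 + 7786\right)\right) = 30114 \left(- \frac{63000}{71} - 6322\right) = 30114 \left(- \frac{511862}{71}\right) = - \frac{15414212268}{71}$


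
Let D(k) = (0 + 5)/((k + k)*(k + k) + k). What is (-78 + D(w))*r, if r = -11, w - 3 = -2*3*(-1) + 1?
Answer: 70345/82 ≈ 857.87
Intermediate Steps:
w = 10 (w = 3 + (-2*3*(-1) + 1) = 3 + (-6*(-1) + 1) = 3 + (6 + 1) = 3 + 7 = 10)
D(k) = 5/(k + 4*k²) (D(k) = 5/((2*k)*(2*k) + k) = 5/(4*k² + k) = 5/(k + 4*k²))
(-78 + D(w))*r = (-78 + 5/(10*(1 + 4*10)))*(-11) = (-78 + 5*(⅒)/(1 + 40))*(-11) = (-78 + 5*(⅒)/41)*(-11) = (-78 + 5*(⅒)*(1/41))*(-11) = (-78 + 1/82)*(-11) = -6395/82*(-11) = 70345/82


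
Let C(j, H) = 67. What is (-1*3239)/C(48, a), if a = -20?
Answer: -3239/67 ≈ -48.343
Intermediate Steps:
(-1*3239)/C(48, a) = -1*3239/67 = -3239*1/67 = -3239/67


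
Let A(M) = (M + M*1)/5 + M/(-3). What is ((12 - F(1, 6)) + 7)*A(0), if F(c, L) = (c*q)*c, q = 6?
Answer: 0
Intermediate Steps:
F(c, L) = 6*c**2 (F(c, L) = (c*6)*c = (6*c)*c = 6*c**2)
A(M) = M/15 (A(M) = (M + M)*(1/5) + M*(-1/3) = (2*M)*(1/5) - M/3 = 2*M/5 - M/3 = M/15)
((12 - F(1, 6)) + 7)*A(0) = ((12 - 6*1**2) + 7)*((1/15)*0) = ((12 - 6) + 7)*0 = (6 + 7)*0 = 13*0 = 0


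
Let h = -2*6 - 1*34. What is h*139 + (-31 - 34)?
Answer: -6459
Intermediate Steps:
h = -46 (h = -12 - 34 = -46)
h*139 + (-31 - 34) = -46*139 + (-31 - 34) = -6394 - 65 = -6459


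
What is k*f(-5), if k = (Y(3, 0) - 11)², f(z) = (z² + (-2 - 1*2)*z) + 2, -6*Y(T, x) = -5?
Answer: 174887/36 ≈ 4858.0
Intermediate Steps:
Y(T, x) = ⅚ (Y(T, x) = -⅙*(-5) = ⅚)
f(z) = 2 + z² - 4*z (f(z) = (z² + (-2 - 2)*z) + 2 = (z² - 4*z) + 2 = 2 + z² - 4*z)
k = 3721/36 (k = (⅚ - 11)² = (-61/6)² = 3721/36 ≈ 103.36)
k*f(-5) = 3721*(2 + (-5)² - 4*(-5))/36 = 3721*(2 + 25 + 20)/36 = (3721/36)*47 = 174887/36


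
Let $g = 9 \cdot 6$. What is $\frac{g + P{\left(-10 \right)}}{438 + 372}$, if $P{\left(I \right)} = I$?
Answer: $\frac{22}{405} \approx 0.054321$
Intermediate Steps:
$g = 54$
$\frac{g + P{\left(-10 \right)}}{438 + 372} = \frac{54 - 10}{438 + 372} = \frac{44}{810} = 44 \cdot \frac{1}{810} = \frac{22}{405}$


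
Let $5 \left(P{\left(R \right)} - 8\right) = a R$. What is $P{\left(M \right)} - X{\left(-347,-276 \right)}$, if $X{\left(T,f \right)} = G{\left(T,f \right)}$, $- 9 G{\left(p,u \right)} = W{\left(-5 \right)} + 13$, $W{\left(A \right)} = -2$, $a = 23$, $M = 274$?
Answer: $\frac{57133}{45} \approx 1269.6$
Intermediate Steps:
$P{\left(R \right)} = 8 + \frac{23 R}{5}$
$G{\left(p,u \right)} = - \frac{11}{9}$ ($G{\left(p,u \right)} = - \frac{-2 + 13}{9} = \left(- \frac{1}{9}\right) 11 = - \frac{11}{9}$)
$X{\left(T,f \right)} = - \frac{11}{9}$
$P{\left(M \right)} - X{\left(-347,-276 \right)} = \left(8 + \frac{23}{5} \cdot 274\right) - - \frac{11}{9} = \left(8 + \frac{6302}{5}\right) + \frac{11}{9} = \frac{6342}{5} + \frac{11}{9} = \frac{57133}{45}$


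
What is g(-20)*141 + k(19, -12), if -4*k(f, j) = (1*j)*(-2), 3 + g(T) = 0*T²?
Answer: -429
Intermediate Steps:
g(T) = -3 (g(T) = -3 + 0*T² = -3 + 0 = -3)
k(f, j) = j/2 (k(f, j) = -1*j*(-2)/4 = -j*(-2)/4 = -(-1)*j/2 = j/2)
g(-20)*141 + k(19, -12) = -3*141 + (½)*(-12) = -423 - 6 = -429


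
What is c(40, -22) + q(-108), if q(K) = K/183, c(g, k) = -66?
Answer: -4062/61 ≈ -66.590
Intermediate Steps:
q(K) = K/183 (q(K) = K*(1/183) = K/183)
c(40, -22) + q(-108) = -66 + (1/183)*(-108) = -66 - 36/61 = -4062/61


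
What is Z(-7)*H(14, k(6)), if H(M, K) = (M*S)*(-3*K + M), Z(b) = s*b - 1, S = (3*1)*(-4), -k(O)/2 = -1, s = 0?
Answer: 1344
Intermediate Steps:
k(O) = 2 (k(O) = -2*(-1) = 2)
S = -12 (S = 3*(-4) = -12)
Z(b) = -1 (Z(b) = 0*b - 1 = 0 - 1 = -1)
H(M, K) = -12*M*(M - 3*K) (H(M, K) = (M*(-12))*(-3*K + M) = (-12*M)*(M - 3*K) = -12*M*(M - 3*K))
Z(-7)*H(14, k(6)) = -12*14*(-1*14 + 3*2) = -12*14*(-14 + 6) = -12*14*(-8) = -1*(-1344) = 1344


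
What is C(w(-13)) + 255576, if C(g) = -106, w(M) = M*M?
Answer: 255470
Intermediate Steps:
w(M) = M²
C(w(-13)) + 255576 = -106 + 255576 = 255470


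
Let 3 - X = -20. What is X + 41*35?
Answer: 1458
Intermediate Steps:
X = 23 (X = 3 - 1*(-20) = 3 + 20 = 23)
X + 41*35 = 23 + 41*35 = 23 + 1435 = 1458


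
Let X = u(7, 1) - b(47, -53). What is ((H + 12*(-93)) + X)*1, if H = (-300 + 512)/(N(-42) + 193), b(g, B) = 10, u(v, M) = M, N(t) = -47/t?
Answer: -9163221/8153 ≈ -1123.9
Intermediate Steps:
H = 8904/8153 (H = (-300 + 512)/(-47/(-42) + 193) = 212/(-47*(-1/42) + 193) = 212/(47/42 + 193) = 212/(8153/42) = 212*(42/8153) = 8904/8153 ≈ 1.0921)
X = -9 (X = 1 - 1*10 = 1 - 10 = -9)
((H + 12*(-93)) + X)*1 = ((8904/8153 + 12*(-93)) - 9)*1 = ((8904/8153 - 1116) - 9)*1 = (-9089844/8153 - 9)*1 = -9163221/8153*1 = -9163221/8153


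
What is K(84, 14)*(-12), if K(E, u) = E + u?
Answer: -1176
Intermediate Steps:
K(84, 14)*(-12) = (84 + 14)*(-12) = 98*(-12) = -1176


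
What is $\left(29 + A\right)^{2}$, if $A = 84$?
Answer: $12769$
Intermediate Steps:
$\left(29 + A\right)^{2} = \left(29 + 84\right)^{2} = 113^{2} = 12769$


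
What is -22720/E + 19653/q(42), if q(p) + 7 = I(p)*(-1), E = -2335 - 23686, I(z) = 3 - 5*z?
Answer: 515934713/5204200 ≈ 99.138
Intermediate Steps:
E = -26021
q(p) = -10 + 5*p (q(p) = -7 + (3 - 5*p)*(-1) = -7 + (-3 + 5*p) = -10 + 5*p)
-22720/E + 19653/q(42) = -22720/(-26021) + 19653/(-10 + 5*42) = -22720*(-1/26021) + 19653/(-10 + 210) = 22720/26021 + 19653/200 = 515934713/5204200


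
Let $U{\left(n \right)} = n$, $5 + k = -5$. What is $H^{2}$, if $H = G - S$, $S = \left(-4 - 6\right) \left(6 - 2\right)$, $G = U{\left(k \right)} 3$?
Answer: $100$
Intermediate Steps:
$k = -10$ ($k = -5 - 5 = -10$)
$G = -30$ ($G = \left(-10\right) 3 = -30$)
$S = -40$ ($S = \left(-10\right) 4 = -40$)
$H = 10$ ($H = -30 - -40 = -30 + 40 = 10$)
$H^{2} = 10^{2} = 100$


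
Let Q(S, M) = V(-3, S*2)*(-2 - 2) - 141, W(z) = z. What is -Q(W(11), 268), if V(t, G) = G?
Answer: 229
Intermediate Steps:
Q(S, M) = -141 - 8*S (Q(S, M) = (S*2)*(-2 - 2) - 141 = (2*S)*(-4) - 141 = -8*S - 141 = -141 - 8*S)
-Q(W(11), 268) = -(-141 - 8*11) = -(-141 - 88) = -1*(-229) = 229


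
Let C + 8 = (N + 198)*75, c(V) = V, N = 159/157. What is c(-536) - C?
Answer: -2426271/157 ≈ -15454.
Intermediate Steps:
N = 159/157 (N = 159*(1/157) = 159/157 ≈ 1.0127)
C = 2342119/157 (C = -8 + (159/157 + 198)*75 = -8 + (31245/157)*75 = -8 + 2343375/157 = 2342119/157 ≈ 14918.)
c(-536) - C = -536 - 1*2342119/157 = -536 - 2342119/157 = -2426271/157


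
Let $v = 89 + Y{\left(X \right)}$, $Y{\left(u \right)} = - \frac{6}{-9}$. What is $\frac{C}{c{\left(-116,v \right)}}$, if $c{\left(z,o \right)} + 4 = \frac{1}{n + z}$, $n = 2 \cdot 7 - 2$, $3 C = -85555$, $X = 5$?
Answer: $\frac{8897720}{1251} \approx 7112.5$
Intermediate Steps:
$Y{\left(u \right)} = \frac{2}{3}$ ($Y{\left(u \right)} = \left(-6\right) \left(- \frac{1}{9}\right) = \frac{2}{3}$)
$C = - \frac{85555}{3}$ ($C = \frac{1}{3} \left(-85555\right) = - \frac{85555}{3} \approx -28518.0$)
$v = \frac{269}{3}$ ($v = 89 + \frac{2}{3} = \frac{269}{3} \approx 89.667$)
$n = 12$ ($n = 14 - 2 = 12$)
$c{\left(z,o \right)} = -4 + \frac{1}{12 + z}$
$\frac{C}{c{\left(-116,v \right)}} = - \frac{85555}{3 \frac{-47 - -464}{12 - 116}} = - \frac{85555}{3 \frac{-47 + 464}{-104}} = - \frac{85555}{3 \left(\left(- \frac{1}{104}\right) 417\right)} = - \frac{85555}{3 \left(- \frac{417}{104}\right)} = \left(- \frac{85555}{3}\right) \left(- \frac{104}{417}\right) = \frac{8897720}{1251}$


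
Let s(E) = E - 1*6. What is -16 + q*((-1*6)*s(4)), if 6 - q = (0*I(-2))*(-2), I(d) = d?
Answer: 56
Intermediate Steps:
s(E) = -6 + E (s(E) = E - 6 = -6 + E)
q = 6 (q = 6 - 0*(-2)*(-2) = 6 - 0*(-2) = 6 - 1*0 = 6 + 0 = 6)
-16 + q*((-1*6)*s(4)) = -16 + 6*((-1*6)*(-6 + 4)) = -16 + 6*(-6*(-2)) = -16 + 6*12 = -16 + 72 = 56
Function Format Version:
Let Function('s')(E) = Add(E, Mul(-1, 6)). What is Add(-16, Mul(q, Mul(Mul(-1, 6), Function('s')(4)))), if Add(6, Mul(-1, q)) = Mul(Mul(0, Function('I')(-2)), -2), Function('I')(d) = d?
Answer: 56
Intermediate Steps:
Function('s')(E) = Add(-6, E) (Function('s')(E) = Add(E, -6) = Add(-6, E))
q = 6 (q = Add(6, Mul(-1, Mul(Mul(0, -2), -2))) = Add(6, Mul(-1, Mul(0, -2))) = Add(6, Mul(-1, 0)) = Add(6, 0) = 6)
Add(-16, Mul(q, Mul(Mul(-1, 6), Function('s')(4)))) = Add(-16, Mul(6, Mul(Mul(-1, 6), Add(-6, 4)))) = Add(-16, Mul(6, Mul(-6, -2))) = Add(-16, Mul(6, 12)) = Add(-16, 72) = 56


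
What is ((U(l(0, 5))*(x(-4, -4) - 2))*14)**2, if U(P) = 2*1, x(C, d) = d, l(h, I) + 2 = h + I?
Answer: 28224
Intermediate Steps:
l(h, I) = -2 + I + h (l(h, I) = -2 + (h + I) = -2 + (I + h) = -2 + I + h)
U(P) = 2
((U(l(0, 5))*(x(-4, -4) - 2))*14)**2 = ((2*(-4 - 2))*14)**2 = ((2*(-6))*14)**2 = (-12*14)**2 = (-168)**2 = 28224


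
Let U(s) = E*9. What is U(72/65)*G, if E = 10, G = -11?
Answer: -990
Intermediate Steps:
U(s) = 90 (U(s) = 10*9 = 90)
U(72/65)*G = 90*(-11) = -990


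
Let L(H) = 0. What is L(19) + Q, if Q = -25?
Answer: -25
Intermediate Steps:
L(19) + Q = 0 - 25 = -25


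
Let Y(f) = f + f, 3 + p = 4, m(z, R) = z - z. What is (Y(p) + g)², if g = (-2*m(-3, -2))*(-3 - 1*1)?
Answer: 4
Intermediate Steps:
m(z, R) = 0
p = 1 (p = -3 + 4 = 1)
Y(f) = 2*f
g = 0 (g = (-2*0)*(-3 - 1*1) = 0*(-3 - 1) = 0*(-4) = 0)
(Y(p) + g)² = (2*1 + 0)² = (2 + 0)² = 2² = 4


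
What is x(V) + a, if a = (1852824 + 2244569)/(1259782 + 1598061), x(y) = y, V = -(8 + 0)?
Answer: -18765351/2857843 ≈ -6.5663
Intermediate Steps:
V = -8 (V = -1*8 = -8)
a = 4097393/2857843 ≈ 1.4337
x(V) + a = -8 + 4097393/2857843 = -18765351/2857843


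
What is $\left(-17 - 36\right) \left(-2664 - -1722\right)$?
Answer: $49926$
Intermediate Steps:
$\left(-17 - 36\right) \left(-2664 - -1722\right) = - 53 \left(-2664 + 1722\right) = \left(-53\right) \left(-942\right) = 49926$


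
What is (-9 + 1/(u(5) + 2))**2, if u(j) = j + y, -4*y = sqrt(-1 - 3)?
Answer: 3045021/38809 - 6980*I/38809 ≈ 78.462 - 0.17986*I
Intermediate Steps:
y = -I/2 (y = -sqrt(-1 - 3)/4 = -I/2 ≈ -0.5*I)
u(j) = j - I/2
(-9 + 1/(u(5) + 2))**2 = (-9 + 1/((5 - I/2) + 2))**2 = (-9 + 1/(7 - I/2))**2 = (-9 + 4*(7 + I/2)/197)**2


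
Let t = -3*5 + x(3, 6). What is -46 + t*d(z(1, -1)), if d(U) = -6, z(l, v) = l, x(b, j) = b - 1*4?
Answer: 50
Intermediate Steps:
x(b, j) = -4 + b (x(b, j) = b - 4 = -4 + b)
t = -16 (t = -3*5 + (-4 + 3) = -15 - 1 = -16)
-46 + t*d(z(1, -1)) = -46 - 16*(-6) = -46 + 96 = 50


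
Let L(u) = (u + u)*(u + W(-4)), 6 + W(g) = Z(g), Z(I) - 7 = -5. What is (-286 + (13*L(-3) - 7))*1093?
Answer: 276529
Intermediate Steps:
Z(I) = 2 (Z(I) = 7 - 5 = 2)
W(g) = -4 (W(g) = -6 + 2 = -4)
L(u) = 2*u*(-4 + u) (L(u) = (u + u)*(u - 4) = (2*u)*(-4 + u) = 2*u*(-4 + u))
(-286 + (13*L(-3) - 7))*1093 = (-286 + (13*(2*(-3)*(-4 - 3)) - 7))*1093 = (-286 + (13*(2*(-3)*(-7)) - 7))*1093 = (-286 + (13*42 - 7))*1093 = (-286 + (546 - 7))*1093 = (-286 + 539)*1093 = 253*1093 = 276529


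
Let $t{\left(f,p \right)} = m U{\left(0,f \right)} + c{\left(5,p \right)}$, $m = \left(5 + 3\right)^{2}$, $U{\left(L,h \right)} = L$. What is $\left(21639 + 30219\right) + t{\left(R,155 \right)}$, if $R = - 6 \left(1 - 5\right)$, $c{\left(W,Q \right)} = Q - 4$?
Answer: $52009$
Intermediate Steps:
$c{\left(W,Q \right)} = -4 + Q$
$m = 64$ ($m = 8^{2} = 64$)
$R = 24$ ($R = \left(-6\right) \left(-4\right) = 24$)
$t{\left(f,p \right)} = -4 + p$ ($t{\left(f,p \right)} = 64 \cdot 0 + \left(-4 + p\right) = 0 + \left(-4 + p\right) = -4 + p$)
$\left(21639 + 30219\right) + t{\left(R,155 \right)} = \left(21639 + 30219\right) + \left(-4 + 155\right) = 51858 + 151 = 52009$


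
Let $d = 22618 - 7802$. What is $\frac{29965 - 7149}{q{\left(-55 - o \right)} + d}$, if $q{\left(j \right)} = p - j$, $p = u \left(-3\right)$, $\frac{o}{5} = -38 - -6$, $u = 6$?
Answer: $\frac{22816}{14693} \approx 1.5528$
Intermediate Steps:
$o = -160$ ($o = 5 \left(-38 - -6\right) = 5 \left(-38 + 6\right) = 5 \left(-32\right) = -160$)
$p = -18$ ($p = 6 \left(-3\right) = -18$)
$d = 14816$ ($d = 22618 - 7802 = 14816$)
$q{\left(j \right)} = -18 - j$
$\frac{29965 - 7149}{q{\left(-55 - o \right)} + d} = \frac{29965 - 7149}{\left(-18 - \left(-55 - -160\right)\right) + 14816} = \frac{22816}{\left(-18 - \left(-55 + 160\right)\right) + 14816} = \frac{22816}{\left(-18 - 105\right) + 14816} = \frac{22816}{-123 + 14816} = \frac{22816}{14693}$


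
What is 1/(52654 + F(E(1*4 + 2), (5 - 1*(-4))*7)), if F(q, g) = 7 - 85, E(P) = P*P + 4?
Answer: 1/52576 ≈ 1.9020e-5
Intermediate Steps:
E(P) = 4 + P² (E(P) = P² + 4 = 4 + P²)
F(q, g) = -78
1/(52654 + F(E(1*4 + 2), (5 - 1*(-4))*7)) = 1/(52654 - 78) = 1/52576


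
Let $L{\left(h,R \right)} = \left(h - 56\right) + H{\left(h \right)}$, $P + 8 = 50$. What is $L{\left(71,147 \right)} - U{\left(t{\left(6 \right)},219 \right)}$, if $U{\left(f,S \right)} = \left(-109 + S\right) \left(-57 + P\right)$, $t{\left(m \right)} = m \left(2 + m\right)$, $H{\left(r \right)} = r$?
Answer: $1736$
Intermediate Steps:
$P = 42$ ($P = -8 + 50 = 42$)
$U{\left(f,S \right)} = 1635 - 15 S$ ($U{\left(f,S \right)} = \left(-109 + S\right) \left(-57 + 42\right) = \left(-109 + S\right) \left(-15\right) = 1635 - 15 S$)
$L{\left(h,R \right)} = -56 + 2 h$ ($L{\left(h,R \right)} = \left(h - 56\right) + h = \left(-56 + h\right) + h = -56 + 2 h$)
$L{\left(71,147 \right)} - U{\left(t{\left(6 \right)},219 \right)} = \left(-56 + 2 \cdot 71\right) - \left(1635 - 3285\right) = \left(-56 + 142\right) - \left(1635 - 3285\right) = 86 - -1650 = 86 + 1650 = 1736$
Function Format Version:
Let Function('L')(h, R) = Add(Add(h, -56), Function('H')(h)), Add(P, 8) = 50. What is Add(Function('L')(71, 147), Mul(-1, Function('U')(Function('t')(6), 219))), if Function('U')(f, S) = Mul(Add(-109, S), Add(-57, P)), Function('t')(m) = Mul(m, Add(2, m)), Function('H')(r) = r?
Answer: 1736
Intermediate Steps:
P = 42 (P = Add(-8, 50) = 42)
Function('U')(f, S) = Add(1635, Mul(-15, S)) (Function('U')(f, S) = Mul(Add(-109, S), Add(-57, 42)) = Mul(Add(-109, S), -15) = Add(1635, Mul(-15, S)))
Function('L')(h, R) = Add(-56, Mul(2, h)) (Function('L')(h, R) = Add(Add(h, -56), h) = Add(Add(-56, h), h) = Add(-56, Mul(2, h)))
Add(Function('L')(71, 147), Mul(-1, Function('U')(Function('t')(6), 219))) = Add(Add(-56, Mul(2, 71)), Mul(-1, Add(1635, Mul(-15, 219)))) = Add(Add(-56, 142), Mul(-1, Add(1635, -3285))) = Add(86, Mul(-1, -1650)) = Add(86, 1650) = 1736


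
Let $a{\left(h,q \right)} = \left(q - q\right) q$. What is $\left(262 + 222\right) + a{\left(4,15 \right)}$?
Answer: $484$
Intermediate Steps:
$a{\left(h,q \right)} = 0$ ($a{\left(h,q \right)} = 0 q = 0$)
$\left(262 + 222\right) + a{\left(4,15 \right)} = \left(262 + 222\right) + 0 = 484 + 0 = 484$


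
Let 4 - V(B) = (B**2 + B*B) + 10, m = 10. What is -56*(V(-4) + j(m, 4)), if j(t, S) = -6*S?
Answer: 3472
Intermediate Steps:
V(B) = -6 - 2*B**2 (V(B) = 4 - ((B**2 + B*B) + 10) = 4 - ((B**2 + B**2) + 10) = 4 - (2*B**2 + 10) = 4 - (10 + 2*B**2) = 4 + (-10 - 2*B**2) = -6 - 2*B**2)
-56*(V(-4) + j(m, 4)) = -56*((-6 - 2*(-4)**2) - 6*4) = -56*((-6 - 2*16) - 24) = -56*((-6 - 32) - 24) = -56*(-38 - 24) = -56*(-62) = 3472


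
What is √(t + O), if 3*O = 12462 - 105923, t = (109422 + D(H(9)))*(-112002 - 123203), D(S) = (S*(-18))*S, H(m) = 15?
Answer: I*√223056471723/3 ≈ 1.5743e+5*I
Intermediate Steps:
D(S) = -18*S² (D(S) = (-18*S)*S = -18*S²)
t = -24784021260 (t = (109422 - 18*15²)*(-112002 - 123203) = (109422 - 18*225)*(-235205) = (109422 - 4050)*(-235205) = 105372*(-235205) = -24784021260)
O = -93461/3 (O = (12462 - 105923)/3 = (⅓)*(-93461) = -93461/3 ≈ -31154.)
√(t + O) = √(-24784021260 - 93461/3) = √(-74352157241/3) = I*√223056471723/3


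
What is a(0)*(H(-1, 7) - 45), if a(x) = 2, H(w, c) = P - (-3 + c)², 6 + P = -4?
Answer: -142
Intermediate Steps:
P = -10 (P = -6 - 4 = -10)
H(w, c) = -10 - (-3 + c)²
a(0)*(H(-1, 7) - 45) = 2*((-10 - (-3 + 7)²) - 45) = 2*((-10 - 1*4²) - 45) = 2*((-10 - 1*16) - 45) = 2*((-10 - 16) - 45) = 2*(-26 - 45) = 2*(-71) = -142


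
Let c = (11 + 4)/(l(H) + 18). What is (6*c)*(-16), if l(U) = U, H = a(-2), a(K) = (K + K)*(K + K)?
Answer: -720/17 ≈ -42.353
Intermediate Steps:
a(K) = 4*K² (a(K) = (2*K)*(2*K) = 4*K²)
H = 16 (H = 4*(-2)² = 4*4 = 16)
c = 15/34 (c = (11 + 4)/(16 + 18) = 15/34 ≈ 0.44118)
(6*c)*(-16) = (6*(15/34))*(-16) = (45/17)*(-16) = -720/17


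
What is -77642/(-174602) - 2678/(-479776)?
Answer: 9429588087/20942462288 ≈ 0.45026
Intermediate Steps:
-77642/(-174602) - 2678/(-479776) = -77642*(-1/174602) - 2678*(-1/479776) = 38821/87301 + 1339/239888 = 9429588087/20942462288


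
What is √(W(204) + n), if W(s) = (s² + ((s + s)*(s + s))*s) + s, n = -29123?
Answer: √33971353 ≈ 5828.5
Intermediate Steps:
W(s) = s + s² + 4*s³ (W(s) = (s² + ((2*s)*(2*s))*s) + s = (s² + (4*s²)*s) + s = (s² + 4*s³) + s = s + s² + 4*s³)
√(W(204) + n) = √(204*(1 + 204 + 4*204²) - 29123) = √(204*(1 + 204 + 4*41616) - 29123) = √(204*(1 + 204 + 166464) - 29123) = √(204*166669 - 29123) = √(34000476 - 29123) = √33971353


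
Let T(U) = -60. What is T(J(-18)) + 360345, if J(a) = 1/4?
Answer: 360285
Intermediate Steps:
J(a) = ¼
T(J(-18)) + 360345 = -60 + 360345 = 360285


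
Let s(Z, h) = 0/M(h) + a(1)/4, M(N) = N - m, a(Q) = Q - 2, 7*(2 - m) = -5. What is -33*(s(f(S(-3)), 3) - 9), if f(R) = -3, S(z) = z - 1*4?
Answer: 1221/4 ≈ 305.25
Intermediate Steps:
m = 19/7 (m = 2 - ⅐*(-5) = 2 + 5/7 = 19/7 ≈ 2.7143)
S(z) = -4 + z (S(z) = z - 4 = -4 + z)
a(Q) = -2 + Q
M(N) = -19/7 + N (M(N) = N - 1*19/7 = N - 19/7 = -19/7 + N)
s(Z, h) = -¼ (s(Z, h) = 0/(-19/7 + h) + (-2 + 1)/4 = 0 - 1*¼ = 0 - ¼ = -¼)
-33*(s(f(S(-3)), 3) - 9) = -33*(-¼ - 9) = -33*(-37/4) = 1221/4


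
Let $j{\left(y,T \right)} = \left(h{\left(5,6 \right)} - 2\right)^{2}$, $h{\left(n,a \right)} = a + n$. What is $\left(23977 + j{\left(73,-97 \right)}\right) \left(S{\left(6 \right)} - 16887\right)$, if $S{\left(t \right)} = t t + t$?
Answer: $-405257010$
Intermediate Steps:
$j{\left(y,T \right)} = 81$ ($j{\left(y,T \right)} = \left(\left(6 + 5\right) - 2\right)^{2} = \left(11 - 2\right)^{2} = 9^{2} = 81$)
$S{\left(t \right)} = t + t^{2}$ ($S{\left(t \right)} = t^{2} + t = t + t^{2}$)
$\left(23977 + j{\left(73,-97 \right)}\right) \left(S{\left(6 \right)} - 16887\right) = \left(23977 + 81\right) \left(6 \left(1 + 6\right) - 16887\right) = 24058 \left(6 \cdot 7 - 16887\right) = 24058 \left(42 - 16887\right) = 24058 \left(-16845\right) = -405257010$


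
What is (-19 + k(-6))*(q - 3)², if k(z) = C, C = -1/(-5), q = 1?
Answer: -376/5 ≈ -75.200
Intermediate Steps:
C = ⅕ (C = -1*(-⅕) = ⅕ ≈ 0.20000)
k(z) = ⅕
(-19 + k(-6))*(q - 3)² = (-19 + ⅕)*(1 - 3)² = -94/5*(-2)² = -94/5*4 = -376/5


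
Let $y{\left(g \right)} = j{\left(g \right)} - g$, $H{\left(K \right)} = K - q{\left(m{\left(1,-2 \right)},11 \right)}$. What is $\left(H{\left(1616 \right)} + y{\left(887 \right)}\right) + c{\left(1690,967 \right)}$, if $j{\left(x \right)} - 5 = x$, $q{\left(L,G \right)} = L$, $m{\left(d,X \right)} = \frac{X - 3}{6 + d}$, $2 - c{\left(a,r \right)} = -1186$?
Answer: $\frac{19668}{7} \approx 2809.7$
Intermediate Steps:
$c{\left(a,r \right)} = 1188$ ($c{\left(a,r \right)} = 2 - -1186 = 2 + 1186 = 1188$)
$m{\left(d,X \right)} = \frac{-3 + X}{6 + d}$
$j{\left(x \right)} = 5 + x$
$H{\left(K \right)} = \frac{5}{7} + K$ ($H{\left(K \right)} = K - \frac{-3 - 2}{6 + 1} = K - \frac{1}{7} \left(-5\right) = K - - \frac{5}{7} = K + \frac{5}{7} = \frac{5}{7} + K$)
$y{\left(g \right)} = 5$ ($y{\left(g \right)} = \left(5 + g\right) - g = 5$)
$\left(H{\left(1616 \right)} + y{\left(887 \right)}\right) + c{\left(1690,967 \right)} = \left(\left(\frac{5}{7} + 1616\right) + 5\right) + 1188 = \left(\frac{11317}{7} + 5\right) + 1188 = \frac{11352}{7} + 1188 = \frac{19668}{7}$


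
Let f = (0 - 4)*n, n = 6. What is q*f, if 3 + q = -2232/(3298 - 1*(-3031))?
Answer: 509256/6329 ≈ 80.464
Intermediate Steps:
q = -21219/6329 (q = -3 - 2232/(3298 - 1*(-3031)) = -3 - 2232/(3298 + 3031) = -3 - 2232/6329 = -21219/6329 ≈ -3.3527)
f = -24 (f = (0 - 4)*6 = -4*6 = -24)
q*f = -21219/6329*(-24) = 509256/6329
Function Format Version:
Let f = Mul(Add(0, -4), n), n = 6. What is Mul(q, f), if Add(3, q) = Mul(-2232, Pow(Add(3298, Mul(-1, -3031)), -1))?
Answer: Rational(509256, 6329) ≈ 80.464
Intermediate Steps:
q = Rational(-21219, 6329) (q = Add(-3, Mul(-2232, Pow(Add(3298, Mul(-1, -3031)), -1))) = Add(-3, Mul(-2232, Pow(Add(3298, 3031), -1))) = Add(-3, Mul(-2232, Pow(6329, -1))) = Add(-3, Mul(-2232, Rational(1, 6329))) = Add(-3, Rational(-2232, 6329)) = Rational(-21219, 6329) ≈ -3.3527)
f = -24 (f = Mul(Add(0, -4), 6) = Mul(-4, 6) = -24)
Mul(q, f) = Mul(Rational(-21219, 6329), -24) = Rational(509256, 6329)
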